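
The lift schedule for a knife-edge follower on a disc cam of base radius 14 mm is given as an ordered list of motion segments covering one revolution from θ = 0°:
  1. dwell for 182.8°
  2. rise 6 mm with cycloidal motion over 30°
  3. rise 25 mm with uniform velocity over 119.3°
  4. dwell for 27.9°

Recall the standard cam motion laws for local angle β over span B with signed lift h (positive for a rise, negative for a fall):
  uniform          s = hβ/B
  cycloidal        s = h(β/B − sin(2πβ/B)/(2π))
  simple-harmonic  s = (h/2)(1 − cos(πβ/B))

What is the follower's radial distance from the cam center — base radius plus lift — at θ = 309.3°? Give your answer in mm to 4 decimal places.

seg 1 [0°–182.8°] dwell: s stays 0.0000
seg 2 [182.8°–212.8°] cycloidal, h=6: full span → s += 6 → s = 6.0000
seg 3 [212.8°–332.1°] uniform, h=25: θ=309.3° here. β=96.5, B=119.3. 25·96.5/119.3 = 20.2221 → s = 26.2221
radial distance = base radius + s = 14 + 26.2221 = 40.2221

40.2221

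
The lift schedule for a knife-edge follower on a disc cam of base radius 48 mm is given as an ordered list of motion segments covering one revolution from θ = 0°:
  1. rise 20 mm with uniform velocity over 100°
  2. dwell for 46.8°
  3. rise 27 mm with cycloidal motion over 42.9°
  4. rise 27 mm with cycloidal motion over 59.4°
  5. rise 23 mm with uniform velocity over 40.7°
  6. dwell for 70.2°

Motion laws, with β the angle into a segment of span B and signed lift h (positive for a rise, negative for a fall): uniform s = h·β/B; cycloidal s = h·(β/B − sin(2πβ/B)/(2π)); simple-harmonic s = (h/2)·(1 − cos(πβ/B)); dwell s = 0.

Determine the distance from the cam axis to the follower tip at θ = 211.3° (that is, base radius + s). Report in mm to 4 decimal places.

seg 1 [0°–100°] uniform, h=20: full span → s += 20 → s = 20.0000
seg 2 [100°–146.8°] dwell: s stays 20.0000
seg 3 [146.8°–189.7°] cycloidal, h=27: full span → s += 27 → s = 47.0000
seg 4 [189.7°–249.1°] cycloidal, h=27: θ=211.3° here. β=21.6, B=59.4. 27·(0.3636 − sin(2π·0.3636)/(2π)) = 6.5706 → s = 53.5706
radial distance = base radius + s = 48 + 53.5706 = 101.5706

101.5706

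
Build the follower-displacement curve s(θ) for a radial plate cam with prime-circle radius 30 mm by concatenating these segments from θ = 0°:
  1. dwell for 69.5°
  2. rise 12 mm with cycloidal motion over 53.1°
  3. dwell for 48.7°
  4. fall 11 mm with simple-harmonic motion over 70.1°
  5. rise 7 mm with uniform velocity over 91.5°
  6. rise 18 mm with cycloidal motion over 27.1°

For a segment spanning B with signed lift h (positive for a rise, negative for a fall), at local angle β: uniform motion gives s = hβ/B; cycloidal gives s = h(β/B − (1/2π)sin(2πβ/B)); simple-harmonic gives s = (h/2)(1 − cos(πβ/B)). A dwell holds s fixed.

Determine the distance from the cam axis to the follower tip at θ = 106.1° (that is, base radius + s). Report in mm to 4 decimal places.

seg 1 [0°–69.5°] dwell: s stays 0.0000
seg 2 [69.5°–122.6°] cycloidal, h=12: θ=106.1° here. β=36.6, B=53.1. 12·(0.6893 − sin(2π·0.6893)/(2π)) = 10.0437 → s = 10.0437
radial distance = base radius + s = 30 + 10.0437 = 40.0437

40.0437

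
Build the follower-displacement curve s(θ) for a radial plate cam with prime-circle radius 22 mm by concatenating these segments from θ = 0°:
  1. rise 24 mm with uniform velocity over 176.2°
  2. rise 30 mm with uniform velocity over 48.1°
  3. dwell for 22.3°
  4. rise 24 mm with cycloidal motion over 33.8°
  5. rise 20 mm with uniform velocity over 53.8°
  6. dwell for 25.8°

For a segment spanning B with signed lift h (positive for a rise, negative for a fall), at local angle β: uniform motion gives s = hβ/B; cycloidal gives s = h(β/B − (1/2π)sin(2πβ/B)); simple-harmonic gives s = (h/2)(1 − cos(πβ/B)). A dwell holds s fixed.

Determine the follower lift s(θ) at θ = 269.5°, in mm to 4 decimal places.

seg 1 [0°–176.2°] uniform, h=24: full span → s += 24 → s = 24.0000
seg 2 [176.2°–224.3°] uniform, h=30: full span → s += 30 → s = 54.0000
seg 3 [224.3°–246.6°] dwell: s stays 54.0000
seg 4 [246.6°–280.4°] cycloidal, h=24: θ=269.5° here. β=22.9, B=33.8. 24·(0.6775 − sin(2π·0.6775)/(2π)) = 19.6907 → s = 73.6907

73.6907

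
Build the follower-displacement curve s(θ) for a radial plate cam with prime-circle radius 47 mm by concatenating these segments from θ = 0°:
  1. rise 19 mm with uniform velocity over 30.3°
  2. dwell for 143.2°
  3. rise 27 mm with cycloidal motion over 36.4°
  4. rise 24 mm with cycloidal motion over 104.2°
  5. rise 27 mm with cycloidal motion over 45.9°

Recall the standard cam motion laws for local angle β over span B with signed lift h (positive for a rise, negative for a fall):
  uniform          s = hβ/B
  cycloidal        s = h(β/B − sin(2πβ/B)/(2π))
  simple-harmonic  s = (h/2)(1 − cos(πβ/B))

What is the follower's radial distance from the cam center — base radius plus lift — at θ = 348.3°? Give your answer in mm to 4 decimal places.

seg 1 [0°–30.3°] uniform, h=19: full span → s += 19 → s = 19.0000
seg 2 [30.3°–173.5°] dwell: s stays 19.0000
seg 3 [173.5°–209.9°] cycloidal, h=27: full span → s += 27 → s = 46.0000
seg 4 [209.9°–314.1°] cycloidal, h=24: full span → s += 24 → s = 70.0000
seg 5 [314.1°–360°] cycloidal, h=27: θ=348.3° here. β=34.2, B=45.9. 27·(0.7451 − sin(2π·0.7451)/(2π)) = 24.4128 → s = 94.4128
radial distance = base radius + s = 47 + 94.4128 = 141.4128

141.4128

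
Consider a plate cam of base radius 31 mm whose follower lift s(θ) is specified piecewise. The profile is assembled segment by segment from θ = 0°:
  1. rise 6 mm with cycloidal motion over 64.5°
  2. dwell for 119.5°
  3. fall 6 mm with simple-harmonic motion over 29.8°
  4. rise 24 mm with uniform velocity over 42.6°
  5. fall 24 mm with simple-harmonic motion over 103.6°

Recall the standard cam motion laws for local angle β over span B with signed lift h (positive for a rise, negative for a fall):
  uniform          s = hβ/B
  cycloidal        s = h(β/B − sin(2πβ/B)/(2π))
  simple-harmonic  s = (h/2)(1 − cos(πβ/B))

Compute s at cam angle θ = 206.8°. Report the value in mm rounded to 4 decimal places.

seg 1 [0°–64.5°] cycloidal, h=6: full span → s += 6 → s = 6.0000
seg 2 [64.5°–184°] dwell: s stays 6.0000
seg 3 [184°–213.8°] simple-harmonic, h=-6: θ=206.8° here. β=22.8, B=29.8. -6/2·(1 − cos(π·0.7651)) = -5.2195 → s = 0.7805

0.7805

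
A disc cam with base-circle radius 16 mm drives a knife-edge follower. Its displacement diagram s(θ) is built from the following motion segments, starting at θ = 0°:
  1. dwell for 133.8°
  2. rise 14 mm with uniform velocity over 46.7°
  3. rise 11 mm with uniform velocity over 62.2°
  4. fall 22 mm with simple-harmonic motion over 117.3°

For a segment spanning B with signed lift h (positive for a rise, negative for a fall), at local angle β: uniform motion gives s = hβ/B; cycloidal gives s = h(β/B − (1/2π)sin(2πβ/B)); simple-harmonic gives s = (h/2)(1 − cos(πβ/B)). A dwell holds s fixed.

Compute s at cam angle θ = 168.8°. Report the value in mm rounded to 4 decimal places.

seg 1 [0°–133.8°] dwell: s stays 0.0000
seg 2 [133.8°–180.5°] uniform, h=14: θ=168.8° here. β=35, B=46.7. 14·35/46.7 = 10.4925 → s = 10.4925

10.4925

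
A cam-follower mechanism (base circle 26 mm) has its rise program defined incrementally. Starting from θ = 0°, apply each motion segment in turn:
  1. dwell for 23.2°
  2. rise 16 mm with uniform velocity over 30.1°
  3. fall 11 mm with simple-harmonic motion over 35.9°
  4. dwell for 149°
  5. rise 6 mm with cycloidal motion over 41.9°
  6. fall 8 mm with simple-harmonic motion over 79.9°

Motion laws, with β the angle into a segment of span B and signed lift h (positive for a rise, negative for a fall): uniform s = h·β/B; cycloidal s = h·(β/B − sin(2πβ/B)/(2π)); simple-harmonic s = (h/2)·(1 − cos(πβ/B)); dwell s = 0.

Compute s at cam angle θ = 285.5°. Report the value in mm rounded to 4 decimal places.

seg 1 [0°–23.2°] dwell: s stays 0.0000
seg 2 [23.2°–53.3°] uniform, h=16: full span → s += 16 → s = 16.0000
seg 3 [53.3°–89.2°] simple-harmonic, h=-11: full span → s += -11 → s = 5.0000
seg 4 [89.2°–238.2°] dwell: s stays 5.0000
seg 5 [238.2°–280.1°] cycloidal, h=6: full span → s += 6 → s = 11.0000
seg 6 [280.1°–360°] simple-harmonic, h=-8: θ=285.5° here. β=5.4, B=79.9. -8/2·(1 − cos(π·0.0676)) = -0.0898 → s = 10.9102

10.9102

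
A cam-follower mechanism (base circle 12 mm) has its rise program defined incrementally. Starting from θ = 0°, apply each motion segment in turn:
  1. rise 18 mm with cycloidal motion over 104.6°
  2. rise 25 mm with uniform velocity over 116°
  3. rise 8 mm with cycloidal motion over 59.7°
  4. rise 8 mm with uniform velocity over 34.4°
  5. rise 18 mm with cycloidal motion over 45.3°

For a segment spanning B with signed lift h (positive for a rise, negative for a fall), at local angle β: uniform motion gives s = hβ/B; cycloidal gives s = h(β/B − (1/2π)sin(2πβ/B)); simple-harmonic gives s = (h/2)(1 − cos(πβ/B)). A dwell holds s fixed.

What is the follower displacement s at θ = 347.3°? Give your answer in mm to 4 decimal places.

seg 1 [0°–104.6°] cycloidal, h=18: full span → s += 18 → s = 18.0000
seg 2 [104.6°–220.6°] uniform, h=25: full span → s += 25 → s = 43.0000
seg 3 [220.6°–280.3°] cycloidal, h=8: full span → s += 8 → s = 51.0000
seg 4 [280.3°–314.7°] uniform, h=8: full span → s += 8 → s = 59.0000
seg 5 [314.7°–360°] cycloidal, h=18: θ=347.3° here. β=32.6, B=45.3. 18·(0.7196 − sin(2π·0.7196)/(2π)) = 15.7665 → s = 74.7665

74.7665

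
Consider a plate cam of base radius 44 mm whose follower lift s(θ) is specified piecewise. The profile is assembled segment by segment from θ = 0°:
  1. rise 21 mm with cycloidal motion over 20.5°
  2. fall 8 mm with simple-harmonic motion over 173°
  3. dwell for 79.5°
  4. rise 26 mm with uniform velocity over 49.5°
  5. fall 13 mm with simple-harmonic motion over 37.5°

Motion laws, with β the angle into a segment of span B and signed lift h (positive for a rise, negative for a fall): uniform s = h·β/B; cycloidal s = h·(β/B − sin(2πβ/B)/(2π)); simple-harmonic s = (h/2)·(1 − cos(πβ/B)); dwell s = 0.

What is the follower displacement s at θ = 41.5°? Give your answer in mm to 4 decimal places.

seg 1 [0°–20.5°] cycloidal, h=21: full span → s += 21 → s = 21.0000
seg 2 [20.5°–193.5°] simple-harmonic, h=-8: θ=41.5° here. β=21, B=173. -8/2·(1 − cos(π·0.1214)) = -0.2873 → s = 20.7127

20.7127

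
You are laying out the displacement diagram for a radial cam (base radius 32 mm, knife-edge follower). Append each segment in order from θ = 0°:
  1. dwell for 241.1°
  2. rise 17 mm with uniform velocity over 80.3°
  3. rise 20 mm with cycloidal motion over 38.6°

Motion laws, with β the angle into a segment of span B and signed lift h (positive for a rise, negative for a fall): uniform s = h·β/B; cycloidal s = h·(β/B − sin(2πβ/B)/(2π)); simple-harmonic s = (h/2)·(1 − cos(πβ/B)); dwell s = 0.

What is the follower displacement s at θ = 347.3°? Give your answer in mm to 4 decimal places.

seg 1 [0°–241.1°] dwell: s stays 0.0000
seg 2 [241.1°–321.4°] uniform, h=17: full span → s += 17 → s = 17.0000
seg 3 [321.4°–360°] cycloidal, h=20: θ=347.3° here. β=25.9, B=38.6. 20·(0.6710 − sin(2π·0.6710)/(2π)) = 16.2185 → s = 33.2185

33.2185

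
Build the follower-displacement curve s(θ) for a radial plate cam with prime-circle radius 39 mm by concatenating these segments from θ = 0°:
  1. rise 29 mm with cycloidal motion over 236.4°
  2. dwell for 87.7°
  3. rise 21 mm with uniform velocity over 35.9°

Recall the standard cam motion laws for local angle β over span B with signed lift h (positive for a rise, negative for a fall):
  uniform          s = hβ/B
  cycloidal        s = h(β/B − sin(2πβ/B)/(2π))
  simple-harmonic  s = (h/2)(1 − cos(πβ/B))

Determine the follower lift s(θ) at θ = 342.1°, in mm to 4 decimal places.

seg 1 [0°–236.4°] cycloidal, h=29: full span → s += 29 → s = 29.0000
seg 2 [236.4°–324.1°] dwell: s stays 29.0000
seg 3 [324.1°–360°] uniform, h=21: θ=342.1° here. β=18, B=35.9. 21·18/35.9 = 10.5292 → s = 39.5292

39.5292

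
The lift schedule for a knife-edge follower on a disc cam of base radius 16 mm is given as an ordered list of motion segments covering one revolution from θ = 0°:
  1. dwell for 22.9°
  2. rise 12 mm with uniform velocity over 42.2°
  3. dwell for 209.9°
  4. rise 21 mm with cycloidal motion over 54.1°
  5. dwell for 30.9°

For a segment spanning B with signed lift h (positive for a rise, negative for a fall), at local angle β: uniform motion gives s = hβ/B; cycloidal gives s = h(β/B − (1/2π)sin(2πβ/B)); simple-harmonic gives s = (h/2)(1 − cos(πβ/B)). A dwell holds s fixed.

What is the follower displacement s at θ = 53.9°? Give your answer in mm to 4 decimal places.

seg 1 [0°–22.9°] dwell: s stays 0.0000
seg 2 [22.9°–65.1°] uniform, h=12: θ=53.9° here. β=31, B=42.2. 12·31/42.2 = 8.8152 → s = 8.8152

8.8152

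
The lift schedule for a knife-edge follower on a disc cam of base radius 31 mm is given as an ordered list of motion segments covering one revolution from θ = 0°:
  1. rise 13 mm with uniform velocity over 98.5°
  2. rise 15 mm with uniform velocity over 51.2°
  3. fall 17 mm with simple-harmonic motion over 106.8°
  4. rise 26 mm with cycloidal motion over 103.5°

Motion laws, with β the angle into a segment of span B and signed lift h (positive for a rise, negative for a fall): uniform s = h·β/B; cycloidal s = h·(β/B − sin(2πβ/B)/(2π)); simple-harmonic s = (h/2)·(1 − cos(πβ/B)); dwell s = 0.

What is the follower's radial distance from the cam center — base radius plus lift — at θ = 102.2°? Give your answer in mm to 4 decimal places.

seg 1 [0°–98.5°] uniform, h=13: full span → s += 13 → s = 13.0000
seg 2 [98.5°–149.7°] uniform, h=15: θ=102.2° here. β=3.7, B=51.2. 15·3.7/51.2 = 1.0840 → s = 14.0840
radial distance = base radius + s = 31 + 14.0840 = 45.0840

45.0840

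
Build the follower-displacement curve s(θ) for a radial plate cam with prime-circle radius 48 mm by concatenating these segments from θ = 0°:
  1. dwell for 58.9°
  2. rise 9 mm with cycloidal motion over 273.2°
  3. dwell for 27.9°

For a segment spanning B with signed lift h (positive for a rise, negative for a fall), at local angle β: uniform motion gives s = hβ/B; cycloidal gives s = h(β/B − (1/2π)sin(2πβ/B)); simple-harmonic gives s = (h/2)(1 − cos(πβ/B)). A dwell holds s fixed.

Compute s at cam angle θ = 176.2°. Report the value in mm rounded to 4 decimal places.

seg 1 [0°–58.9°] dwell: s stays 0.0000
seg 2 [58.9°–332.1°] cycloidal, h=9: θ=176.2° here. β=117.3, B=273.2. 9·(0.4294 − sin(2π·0.4294)/(2π)) = 3.2491 → s = 3.2491

3.2491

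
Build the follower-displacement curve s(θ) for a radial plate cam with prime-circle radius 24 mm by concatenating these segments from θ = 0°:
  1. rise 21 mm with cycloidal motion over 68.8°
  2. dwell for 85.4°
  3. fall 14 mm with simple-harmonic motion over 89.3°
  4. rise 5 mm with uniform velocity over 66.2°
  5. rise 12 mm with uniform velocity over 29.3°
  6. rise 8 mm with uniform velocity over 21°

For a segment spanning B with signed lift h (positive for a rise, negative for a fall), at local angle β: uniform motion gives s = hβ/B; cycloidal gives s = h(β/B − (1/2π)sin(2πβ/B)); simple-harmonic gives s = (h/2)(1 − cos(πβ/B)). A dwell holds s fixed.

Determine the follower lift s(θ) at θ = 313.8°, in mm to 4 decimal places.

seg 1 [0°–68.8°] cycloidal, h=21: full span → s += 21 → s = 21.0000
seg 2 [68.8°–154.2°] dwell: s stays 21.0000
seg 3 [154.2°–243.5°] simple-harmonic, h=-14: full span → s += -14 → s = 7.0000
seg 4 [243.5°–309.7°] uniform, h=5: full span → s += 5 → s = 12.0000
seg 5 [309.7°–339°] uniform, h=12: θ=313.8° here. β=4.1, B=29.3. 12·4.1/29.3 = 1.6792 → s = 13.6792

13.6792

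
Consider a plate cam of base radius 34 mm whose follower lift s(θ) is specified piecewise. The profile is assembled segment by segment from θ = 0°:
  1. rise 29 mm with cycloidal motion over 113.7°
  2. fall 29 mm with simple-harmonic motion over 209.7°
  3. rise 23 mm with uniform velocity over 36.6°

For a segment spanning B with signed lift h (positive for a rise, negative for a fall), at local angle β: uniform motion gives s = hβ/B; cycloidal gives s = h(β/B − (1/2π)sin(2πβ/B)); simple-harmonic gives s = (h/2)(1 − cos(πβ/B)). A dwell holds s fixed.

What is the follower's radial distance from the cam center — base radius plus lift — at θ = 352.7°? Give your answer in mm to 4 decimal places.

seg 1 [0°–113.7°] cycloidal, h=29: full span → s += 29 → s = 29.0000
seg 2 [113.7°–323.4°] simple-harmonic, h=-29: full span → s += -29 → s = 0.0000
seg 3 [323.4°–360°] uniform, h=23: θ=352.7° here. β=29.3, B=36.6. 23·29.3/36.6 = 18.4126 → s = 18.4126
radial distance = base radius + s = 34 + 18.4126 = 52.4126

52.4126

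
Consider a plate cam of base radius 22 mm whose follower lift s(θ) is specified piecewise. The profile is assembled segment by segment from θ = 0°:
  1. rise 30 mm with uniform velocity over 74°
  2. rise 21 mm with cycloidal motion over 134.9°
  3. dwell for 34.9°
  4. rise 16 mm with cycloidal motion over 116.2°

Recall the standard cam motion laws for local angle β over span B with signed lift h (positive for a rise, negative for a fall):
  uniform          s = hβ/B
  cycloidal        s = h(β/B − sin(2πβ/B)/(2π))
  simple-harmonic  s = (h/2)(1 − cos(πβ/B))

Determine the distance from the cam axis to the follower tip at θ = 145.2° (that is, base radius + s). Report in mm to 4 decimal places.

seg 1 [0°–74°] uniform, h=30: full span → s += 30 → s = 30.0000
seg 2 [74°–208.9°] cycloidal, h=21: θ=145.2° here. β=71.2, B=134.9. 21·(0.5278 − sin(2π·0.5278)/(2π)) = 11.6646 → s = 41.6646
radial distance = base radius + s = 22 + 41.6646 = 63.6646

63.6646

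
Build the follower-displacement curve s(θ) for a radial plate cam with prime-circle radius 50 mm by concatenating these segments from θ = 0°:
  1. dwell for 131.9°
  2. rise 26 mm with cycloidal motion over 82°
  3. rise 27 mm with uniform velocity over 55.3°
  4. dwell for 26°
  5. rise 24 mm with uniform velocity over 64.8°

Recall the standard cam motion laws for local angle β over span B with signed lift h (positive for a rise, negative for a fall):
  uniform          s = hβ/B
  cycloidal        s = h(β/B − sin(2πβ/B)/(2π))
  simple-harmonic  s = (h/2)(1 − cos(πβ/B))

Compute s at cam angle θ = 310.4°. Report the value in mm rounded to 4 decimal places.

seg 1 [0°–131.9°] dwell: s stays 0.0000
seg 2 [131.9°–213.9°] cycloidal, h=26: full span → s += 26 → s = 26.0000
seg 3 [213.9°–269.2°] uniform, h=27: full span → s += 27 → s = 53.0000
seg 4 [269.2°–295.2°] dwell: s stays 53.0000
seg 5 [295.2°–360°] uniform, h=24: θ=310.4° here. β=15.2, B=64.8. 24·15.2/64.8 = 5.6296 → s = 58.6296

58.6296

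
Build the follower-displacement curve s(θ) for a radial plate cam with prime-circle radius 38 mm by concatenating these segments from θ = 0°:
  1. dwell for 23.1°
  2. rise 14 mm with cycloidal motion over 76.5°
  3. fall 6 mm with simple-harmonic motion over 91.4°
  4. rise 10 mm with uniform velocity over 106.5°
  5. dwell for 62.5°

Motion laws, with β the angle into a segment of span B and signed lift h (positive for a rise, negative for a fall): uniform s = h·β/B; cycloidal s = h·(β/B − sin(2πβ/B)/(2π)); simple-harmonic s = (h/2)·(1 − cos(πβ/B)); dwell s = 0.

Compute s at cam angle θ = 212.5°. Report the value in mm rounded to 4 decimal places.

seg 1 [0°–23.1°] dwell: s stays 0.0000
seg 2 [23.1°–99.6°] cycloidal, h=14: full span → s += 14 → s = 14.0000
seg 3 [99.6°–191°] simple-harmonic, h=-6: full span → s += -6 → s = 8.0000
seg 4 [191°–297.5°] uniform, h=10: θ=212.5° here. β=21.5, B=106.5. 10·21.5/106.5 = 2.0188 → s = 10.0188

10.0188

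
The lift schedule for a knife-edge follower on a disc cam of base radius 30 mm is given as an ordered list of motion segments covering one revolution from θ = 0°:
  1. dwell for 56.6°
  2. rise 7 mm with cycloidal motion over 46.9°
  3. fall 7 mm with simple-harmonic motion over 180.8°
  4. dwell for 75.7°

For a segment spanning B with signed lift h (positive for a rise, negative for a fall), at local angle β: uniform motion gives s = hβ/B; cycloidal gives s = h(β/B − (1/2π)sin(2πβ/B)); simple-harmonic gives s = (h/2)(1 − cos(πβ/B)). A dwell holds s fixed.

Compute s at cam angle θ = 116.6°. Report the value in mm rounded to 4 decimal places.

seg 1 [0°–56.6°] dwell: s stays 0.0000
seg 2 [56.6°–103.5°] cycloidal, h=7: full span → s += 7 → s = 7.0000
seg 3 [103.5°–284.3°] simple-harmonic, h=-7: θ=116.6° here. β=13.1, B=180.8. -7/2·(1 − cos(π·0.0725)) = -0.0903 → s = 6.9097

6.9097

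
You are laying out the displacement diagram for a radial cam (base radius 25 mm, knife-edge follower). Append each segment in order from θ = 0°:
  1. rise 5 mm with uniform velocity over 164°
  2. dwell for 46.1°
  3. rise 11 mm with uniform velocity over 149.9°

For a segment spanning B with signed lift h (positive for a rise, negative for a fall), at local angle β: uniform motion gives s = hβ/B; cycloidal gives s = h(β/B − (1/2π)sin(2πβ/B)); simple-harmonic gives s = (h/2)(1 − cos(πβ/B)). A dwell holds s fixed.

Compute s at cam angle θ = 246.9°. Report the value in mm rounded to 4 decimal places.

seg 1 [0°–164°] uniform, h=5: full span → s += 5 → s = 5.0000
seg 2 [164°–210.1°] dwell: s stays 5.0000
seg 3 [210.1°–360°] uniform, h=11: θ=246.9° here. β=36.8, B=149.9. 11·36.8/149.9 = 2.7005 → s = 7.7005

7.7005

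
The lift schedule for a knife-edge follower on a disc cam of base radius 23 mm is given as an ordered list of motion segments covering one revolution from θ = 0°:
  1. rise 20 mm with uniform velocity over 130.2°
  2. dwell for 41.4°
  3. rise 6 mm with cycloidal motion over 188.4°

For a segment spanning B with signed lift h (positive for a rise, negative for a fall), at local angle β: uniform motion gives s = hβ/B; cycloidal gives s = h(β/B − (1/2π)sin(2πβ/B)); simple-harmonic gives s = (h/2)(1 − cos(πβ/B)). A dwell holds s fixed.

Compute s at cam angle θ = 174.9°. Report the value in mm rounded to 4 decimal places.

seg 1 [0°–130.2°] uniform, h=20: full span → s += 20 → s = 20.0000
seg 2 [130.2°–171.6°] dwell: s stays 20.0000
seg 3 [171.6°–360°] cycloidal, h=6: θ=174.9° here. β=3.3, B=188.4. 6·(0.0175 − sin(2π·0.0175)/(2π)) = 0.0002 → s = 20.0002

20.0002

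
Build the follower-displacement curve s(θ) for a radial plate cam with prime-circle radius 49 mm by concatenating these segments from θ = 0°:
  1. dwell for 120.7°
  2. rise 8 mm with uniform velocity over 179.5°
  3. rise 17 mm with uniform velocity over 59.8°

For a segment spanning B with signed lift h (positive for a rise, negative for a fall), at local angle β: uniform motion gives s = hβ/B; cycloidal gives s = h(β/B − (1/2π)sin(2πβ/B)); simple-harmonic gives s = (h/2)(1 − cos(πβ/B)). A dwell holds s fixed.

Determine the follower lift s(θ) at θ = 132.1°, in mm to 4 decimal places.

seg 1 [0°–120.7°] dwell: s stays 0.0000
seg 2 [120.7°–300.2°] uniform, h=8: θ=132.1° here. β=11.4, B=179.5. 8·11.4/179.5 = 0.5081 → s = 0.5081

0.5081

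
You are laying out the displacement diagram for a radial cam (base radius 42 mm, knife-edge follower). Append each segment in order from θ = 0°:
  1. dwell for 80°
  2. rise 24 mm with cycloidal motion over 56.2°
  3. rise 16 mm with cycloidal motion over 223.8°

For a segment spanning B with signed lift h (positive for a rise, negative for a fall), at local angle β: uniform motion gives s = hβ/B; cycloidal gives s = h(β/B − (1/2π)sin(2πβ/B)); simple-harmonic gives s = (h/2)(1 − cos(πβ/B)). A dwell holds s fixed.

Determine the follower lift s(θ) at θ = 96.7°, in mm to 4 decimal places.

seg 1 [0°–80°] dwell: s stays 0.0000
seg 2 [80°–136.2°] cycloidal, h=24: θ=96.7° here. β=16.7, B=56.2. 24·(0.2972 − sin(2π·0.2972)/(2π)) = 3.4784 → s = 3.4784

3.4784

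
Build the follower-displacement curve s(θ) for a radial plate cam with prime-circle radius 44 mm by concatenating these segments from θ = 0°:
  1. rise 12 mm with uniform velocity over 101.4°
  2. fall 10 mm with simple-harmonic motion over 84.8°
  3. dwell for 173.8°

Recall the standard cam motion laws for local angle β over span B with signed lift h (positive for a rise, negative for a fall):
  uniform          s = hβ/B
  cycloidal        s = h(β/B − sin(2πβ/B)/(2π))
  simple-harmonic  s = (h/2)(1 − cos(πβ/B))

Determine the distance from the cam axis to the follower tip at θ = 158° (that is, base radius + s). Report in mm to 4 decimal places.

seg 1 [0°–101.4°] uniform, h=12: full span → s += 12 → s = 12.0000
seg 2 [101.4°–186.2°] simple-harmonic, h=-10: θ=158° here. β=56.6, B=84.8. -10/2·(1 − cos(π·0.6675)) = -7.5107 → s = 4.4893
radial distance = base radius + s = 44 + 4.4893 = 48.4893

48.4893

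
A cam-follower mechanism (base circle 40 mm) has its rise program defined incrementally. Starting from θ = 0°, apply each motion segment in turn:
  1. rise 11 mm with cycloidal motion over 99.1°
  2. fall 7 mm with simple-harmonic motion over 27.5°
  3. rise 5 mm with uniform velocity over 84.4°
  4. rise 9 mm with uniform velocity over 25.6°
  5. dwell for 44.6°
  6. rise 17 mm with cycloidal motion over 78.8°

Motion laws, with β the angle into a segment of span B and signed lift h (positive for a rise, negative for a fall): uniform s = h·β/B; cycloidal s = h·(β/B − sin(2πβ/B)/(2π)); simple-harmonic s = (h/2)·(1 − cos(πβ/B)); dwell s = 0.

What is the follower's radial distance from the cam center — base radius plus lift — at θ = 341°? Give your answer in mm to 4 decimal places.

seg 1 [0°–99.1°] cycloidal, h=11: full span → s += 11 → s = 11.0000
seg 2 [99.1°–126.6°] simple-harmonic, h=-7: full span → s += -7 → s = 4.0000
seg 3 [126.6°–211°] uniform, h=5: full span → s += 5 → s = 9.0000
seg 4 [211°–236.6°] uniform, h=9: full span → s += 9 → s = 18.0000
seg 5 [236.6°–281.2°] dwell: s stays 18.0000
seg 6 [281.2°–360°] cycloidal, h=17: θ=341° here. β=59.8, B=78.8. 17·(0.7589 − sin(2π·0.7589)/(2π)) = 15.6024 → s = 33.6024
radial distance = base radius + s = 40 + 33.6024 = 73.6024

73.6024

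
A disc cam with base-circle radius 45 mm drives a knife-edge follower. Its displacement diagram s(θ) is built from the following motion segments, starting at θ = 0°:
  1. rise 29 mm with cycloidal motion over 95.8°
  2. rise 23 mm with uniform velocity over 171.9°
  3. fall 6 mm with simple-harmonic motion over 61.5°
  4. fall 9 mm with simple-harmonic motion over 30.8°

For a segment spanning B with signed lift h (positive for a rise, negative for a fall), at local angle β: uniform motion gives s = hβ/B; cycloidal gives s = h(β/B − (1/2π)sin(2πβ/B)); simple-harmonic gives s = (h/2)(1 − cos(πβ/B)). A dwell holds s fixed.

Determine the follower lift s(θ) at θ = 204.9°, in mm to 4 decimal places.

seg 1 [0°–95.8°] cycloidal, h=29: full span → s += 29 → s = 29.0000
seg 2 [95.8°–267.7°] uniform, h=23: θ=204.9° here. β=109.1, B=171.9. 23·109.1/171.9 = 14.5974 → s = 43.5974

43.5974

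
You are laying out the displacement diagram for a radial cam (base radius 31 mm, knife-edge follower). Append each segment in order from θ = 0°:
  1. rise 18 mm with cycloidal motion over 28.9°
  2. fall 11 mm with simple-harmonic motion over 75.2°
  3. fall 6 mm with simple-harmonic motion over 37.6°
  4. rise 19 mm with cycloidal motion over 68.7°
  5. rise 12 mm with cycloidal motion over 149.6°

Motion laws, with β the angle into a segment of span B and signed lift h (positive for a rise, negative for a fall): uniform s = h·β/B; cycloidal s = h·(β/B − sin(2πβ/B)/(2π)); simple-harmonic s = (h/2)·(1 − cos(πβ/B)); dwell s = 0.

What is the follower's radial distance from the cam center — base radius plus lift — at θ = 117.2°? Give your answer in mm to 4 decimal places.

seg 1 [0°–28.9°] cycloidal, h=18: full span → s += 18 → s = 18.0000
seg 2 [28.9°–104.1°] simple-harmonic, h=-11: full span → s += -11 → s = 7.0000
seg 3 [104.1°–141.7°] simple-harmonic, h=-6: θ=117.2° here. β=13.1, B=37.6. -6/2·(1 − cos(π·0.3484)) = -1.6246 → s = 5.3754
radial distance = base radius + s = 31 + 5.3754 = 36.3754

36.3754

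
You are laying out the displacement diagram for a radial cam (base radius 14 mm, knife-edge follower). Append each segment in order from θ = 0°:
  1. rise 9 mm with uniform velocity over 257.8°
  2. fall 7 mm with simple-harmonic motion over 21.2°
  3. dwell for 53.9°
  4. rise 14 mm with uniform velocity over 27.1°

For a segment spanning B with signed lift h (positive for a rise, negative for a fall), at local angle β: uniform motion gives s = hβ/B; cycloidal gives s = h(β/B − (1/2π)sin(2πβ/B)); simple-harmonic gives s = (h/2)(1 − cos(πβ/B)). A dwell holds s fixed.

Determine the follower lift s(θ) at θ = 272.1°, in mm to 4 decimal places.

seg 1 [0°–257.8°] uniform, h=9: full span → s += 9 → s = 9.0000
seg 2 [257.8°–279°] simple-harmonic, h=-7: θ=272.1° here. β=14.3, B=21.2. -7/2·(1 − cos(π·0.6745)) = -5.3243 → s = 3.6757

3.6757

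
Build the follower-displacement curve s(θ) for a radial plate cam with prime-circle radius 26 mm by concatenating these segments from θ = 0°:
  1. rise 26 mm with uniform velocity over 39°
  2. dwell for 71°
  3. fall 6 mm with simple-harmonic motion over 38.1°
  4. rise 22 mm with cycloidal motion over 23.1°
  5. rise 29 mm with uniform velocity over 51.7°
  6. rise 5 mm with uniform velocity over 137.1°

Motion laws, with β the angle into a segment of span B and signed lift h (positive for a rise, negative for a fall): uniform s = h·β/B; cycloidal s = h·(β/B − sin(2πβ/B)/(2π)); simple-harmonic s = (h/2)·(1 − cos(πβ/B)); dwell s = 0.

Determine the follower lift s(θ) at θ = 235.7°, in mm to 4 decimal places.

seg 1 [0°–39°] uniform, h=26: full span → s += 26 → s = 26.0000
seg 2 [39°–110°] dwell: s stays 26.0000
seg 3 [110°–148.1°] simple-harmonic, h=-6: full span → s += -6 → s = 20.0000
seg 4 [148.1°–171.2°] cycloidal, h=22: full span → s += 22 → s = 42.0000
seg 5 [171.2°–222.9°] uniform, h=29: full span → s += 29 → s = 71.0000
seg 6 [222.9°–360°] uniform, h=5: θ=235.7° here. β=12.8, B=137.1. 5·12.8/137.1 = 0.4668 → s = 71.4668

71.4668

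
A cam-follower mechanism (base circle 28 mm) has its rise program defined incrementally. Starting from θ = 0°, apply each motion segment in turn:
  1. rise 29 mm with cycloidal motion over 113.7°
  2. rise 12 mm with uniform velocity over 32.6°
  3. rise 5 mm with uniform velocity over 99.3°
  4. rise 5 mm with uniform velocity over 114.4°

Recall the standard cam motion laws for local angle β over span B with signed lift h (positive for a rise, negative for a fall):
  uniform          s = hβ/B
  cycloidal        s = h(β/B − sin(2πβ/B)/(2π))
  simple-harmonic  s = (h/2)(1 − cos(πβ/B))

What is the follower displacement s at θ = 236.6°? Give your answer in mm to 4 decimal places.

seg 1 [0°–113.7°] cycloidal, h=29: full span → s += 29 → s = 29.0000
seg 2 [113.7°–146.3°] uniform, h=12: full span → s += 12 → s = 41.0000
seg 3 [146.3°–245.6°] uniform, h=5: θ=236.6° here. β=90.3, B=99.3. 5·90.3/99.3 = 4.5468 → s = 45.5468

45.5468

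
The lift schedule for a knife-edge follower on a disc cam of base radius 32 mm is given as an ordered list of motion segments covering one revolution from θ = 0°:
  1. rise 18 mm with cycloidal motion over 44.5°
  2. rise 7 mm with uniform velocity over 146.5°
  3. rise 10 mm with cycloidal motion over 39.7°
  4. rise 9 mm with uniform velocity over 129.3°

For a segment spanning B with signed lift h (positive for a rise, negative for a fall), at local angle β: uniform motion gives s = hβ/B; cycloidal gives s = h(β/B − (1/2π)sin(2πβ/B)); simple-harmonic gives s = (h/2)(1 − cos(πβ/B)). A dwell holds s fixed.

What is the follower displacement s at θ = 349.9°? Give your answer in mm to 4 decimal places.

seg 1 [0°–44.5°] cycloidal, h=18: full span → s += 18 → s = 18.0000
seg 2 [44.5°–191°] uniform, h=7: full span → s += 7 → s = 25.0000
seg 3 [191°–230.7°] cycloidal, h=10: full span → s += 10 → s = 35.0000
seg 4 [230.7°–360°] uniform, h=9: θ=349.9° here. β=119.2, B=129.3. 9·119.2/129.3 = 8.2970 → s = 43.2970

43.2970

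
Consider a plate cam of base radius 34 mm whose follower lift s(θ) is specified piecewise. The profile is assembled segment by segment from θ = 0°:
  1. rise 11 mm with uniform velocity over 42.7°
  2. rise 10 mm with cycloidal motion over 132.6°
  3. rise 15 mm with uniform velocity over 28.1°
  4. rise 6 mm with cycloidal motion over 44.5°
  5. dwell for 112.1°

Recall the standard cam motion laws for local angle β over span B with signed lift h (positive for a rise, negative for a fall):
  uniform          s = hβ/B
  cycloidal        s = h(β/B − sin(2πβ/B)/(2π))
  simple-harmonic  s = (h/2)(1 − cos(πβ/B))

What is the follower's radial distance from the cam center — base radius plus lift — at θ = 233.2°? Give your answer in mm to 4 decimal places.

seg 1 [0°–42.7°] uniform, h=11: full span → s += 11 → s = 11.0000
seg 2 [42.7°–175.3°] cycloidal, h=10: full span → s += 10 → s = 21.0000
seg 3 [175.3°–203.4°] uniform, h=15: full span → s += 15 → s = 36.0000
seg 4 [203.4°–247.9°] cycloidal, h=6: θ=233.2° here. β=29.8, B=44.5. 6·(0.6697 − sin(2π·0.6697)/(2π)) = 4.8538 → s = 40.8538
radial distance = base radius + s = 34 + 40.8538 = 74.8538

74.8538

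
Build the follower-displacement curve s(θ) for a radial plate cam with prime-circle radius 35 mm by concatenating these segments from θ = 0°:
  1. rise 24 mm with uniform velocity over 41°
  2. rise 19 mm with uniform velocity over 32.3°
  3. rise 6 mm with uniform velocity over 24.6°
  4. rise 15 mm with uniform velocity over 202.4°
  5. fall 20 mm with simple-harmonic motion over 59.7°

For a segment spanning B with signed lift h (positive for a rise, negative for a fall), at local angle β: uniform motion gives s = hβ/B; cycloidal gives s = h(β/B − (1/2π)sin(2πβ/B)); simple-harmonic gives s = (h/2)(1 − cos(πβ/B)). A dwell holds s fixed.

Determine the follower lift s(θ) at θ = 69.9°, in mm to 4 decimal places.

seg 1 [0°–41°] uniform, h=24: full span → s += 24 → s = 24.0000
seg 2 [41°–73.3°] uniform, h=19: θ=69.9° here. β=28.9, B=32.3. 19·28.9/32.3 = 17.0000 → s = 41.0000

41.0000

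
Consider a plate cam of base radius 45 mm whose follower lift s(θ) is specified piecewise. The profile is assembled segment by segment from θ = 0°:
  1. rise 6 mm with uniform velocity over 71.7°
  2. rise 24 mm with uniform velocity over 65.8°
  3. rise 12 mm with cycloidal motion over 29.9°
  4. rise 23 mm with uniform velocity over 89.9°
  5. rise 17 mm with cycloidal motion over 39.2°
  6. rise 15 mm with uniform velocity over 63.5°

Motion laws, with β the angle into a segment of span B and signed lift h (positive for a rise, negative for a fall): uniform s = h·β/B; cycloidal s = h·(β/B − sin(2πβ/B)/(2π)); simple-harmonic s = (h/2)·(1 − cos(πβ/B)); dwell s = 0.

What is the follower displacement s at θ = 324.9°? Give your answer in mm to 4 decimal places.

seg 1 [0°–71.7°] uniform, h=6: full span → s += 6 → s = 6.0000
seg 2 [71.7°–137.5°] uniform, h=24: full span → s += 24 → s = 30.0000
seg 3 [137.5°–167.4°] cycloidal, h=12: full span → s += 12 → s = 42.0000
seg 4 [167.4°–257.3°] uniform, h=23: full span → s += 23 → s = 65.0000
seg 5 [257.3°–296.5°] cycloidal, h=17: full span → s += 17 → s = 82.0000
seg 6 [296.5°–360°] uniform, h=15: θ=324.9° here. β=28.4, B=63.5. 15·28.4/63.5 = 6.7087 → s = 88.7087

88.7087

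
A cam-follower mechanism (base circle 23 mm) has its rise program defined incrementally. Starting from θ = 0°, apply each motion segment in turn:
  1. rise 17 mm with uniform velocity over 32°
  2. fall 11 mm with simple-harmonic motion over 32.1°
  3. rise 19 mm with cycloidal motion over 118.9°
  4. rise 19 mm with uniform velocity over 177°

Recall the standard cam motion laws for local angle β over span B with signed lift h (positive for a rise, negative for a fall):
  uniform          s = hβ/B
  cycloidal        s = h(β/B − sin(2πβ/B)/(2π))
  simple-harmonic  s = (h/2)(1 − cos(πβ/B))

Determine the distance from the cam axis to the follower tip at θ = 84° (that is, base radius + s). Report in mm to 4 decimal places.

seg 1 [0°–32°] uniform, h=17: full span → s += 17 → s = 17.0000
seg 2 [32°–64.1°] simple-harmonic, h=-11: full span → s += -11 → s = 6.0000
seg 3 [64.1°–183°] cycloidal, h=19: θ=84° here. β=19.9, B=118.9. 19·(0.1674 − sin(2π·0.1674)/(2π)) = 0.5545 → s = 6.5545
radial distance = base radius + s = 23 + 6.5545 = 29.5545

29.5545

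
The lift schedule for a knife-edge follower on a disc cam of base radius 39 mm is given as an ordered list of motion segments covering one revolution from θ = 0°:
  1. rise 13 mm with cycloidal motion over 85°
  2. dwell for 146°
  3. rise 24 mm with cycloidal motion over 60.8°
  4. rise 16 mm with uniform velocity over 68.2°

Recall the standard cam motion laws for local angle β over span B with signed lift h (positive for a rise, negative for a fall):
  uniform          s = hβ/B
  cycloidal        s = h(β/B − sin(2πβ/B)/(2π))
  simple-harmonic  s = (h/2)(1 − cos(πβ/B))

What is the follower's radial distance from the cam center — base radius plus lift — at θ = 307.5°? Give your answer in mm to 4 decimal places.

seg 1 [0°–85°] cycloidal, h=13: full span → s += 13 → s = 13.0000
seg 2 [85°–231°] dwell: s stays 13.0000
seg 3 [231°–291.8°] cycloidal, h=24: full span → s += 24 → s = 37.0000
seg 4 [291.8°–360°] uniform, h=16: θ=307.5° here. β=15.7, B=68.2. 16·15.7/68.2 = 3.6833 → s = 40.6833
radial distance = base radius + s = 39 + 40.6833 = 79.6833

79.6833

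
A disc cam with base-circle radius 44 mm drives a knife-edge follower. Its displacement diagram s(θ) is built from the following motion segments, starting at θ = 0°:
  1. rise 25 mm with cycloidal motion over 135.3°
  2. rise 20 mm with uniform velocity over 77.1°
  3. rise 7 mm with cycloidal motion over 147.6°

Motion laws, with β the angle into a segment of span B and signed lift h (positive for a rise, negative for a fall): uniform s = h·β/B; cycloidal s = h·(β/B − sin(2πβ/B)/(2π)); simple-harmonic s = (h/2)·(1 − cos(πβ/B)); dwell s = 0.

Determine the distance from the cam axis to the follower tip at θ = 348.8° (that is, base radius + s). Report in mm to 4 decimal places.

seg 1 [0°–135.3°] cycloidal, h=25: full span → s += 25 → s = 25.0000
seg 2 [135.3°–212.4°] uniform, h=20: full span → s += 20 → s = 45.0000
seg 3 [212.4°–360°] cycloidal, h=7: θ=348.8° here. β=136.4, B=147.6. 7·(0.9241 − sin(2π·0.9241)/(2π)) = 6.9801 → s = 51.9801
radial distance = base radius + s = 44 + 51.9801 = 95.9801

95.9801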